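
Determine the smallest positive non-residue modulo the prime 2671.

3

(2/2671) = +1, so 2 is a residue.
(3/2671) = −1, so 3 is the smallest positive non-residue mod 2671.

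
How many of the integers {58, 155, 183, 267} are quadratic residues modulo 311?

1

(58/311) = -1 → non-residue.
(155/311) = -1 → non-residue.
(183/311) = -1 → non-residue.
(267/311) = +1 → QR.
Total quadratic residues among the 4: 1.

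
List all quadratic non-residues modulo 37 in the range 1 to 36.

Square k = 1,…,18 (k and 37−k give the same square):
1²=1, 2²=4, 3²=9, 4²=16, 5²=25, 6²=36, 7²≡12, 8²≡27, 9²≡7, 10²≡26, 11²≡10, 12²≡33, 13²≡21, 14²≡11, 15²≡3, 16²≡34, 17²≡30, 18²≡28 (mod 37).
The residues are {1, 3, 4, 7, 9, 10, 11, 12, 16, 21, 25, 26, 27, 28, 30, 33, 34, 36}; the non-residues are the remaining 18 nonzero classes.

2, 5, 6, 8, 13, 14, 15, 17, 18, 19, 20, 22, 23, 24, 29, 31, 32, 35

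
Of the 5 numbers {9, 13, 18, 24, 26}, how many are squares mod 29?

3

(9/29) = +1 → QR.
(13/29) = +1 → QR.
(18/29) = -1 → non-residue.
(24/29) = +1 → QR.
(26/29) = -1 → non-residue.
Total quadratic residues among the 5: 3.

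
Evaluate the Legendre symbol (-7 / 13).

First reduce: -7 ≡ 6 (mod 13).
Pull out 2: since 13 ≡ 5 (mod 8), (2/13) = -1.
Reciprocity: 3 ≡ 3 and 13 ≡ 1 (mod 4), so (3/13) = +(13/3).
Reduce top mod 3: now compute (1/3).
Reached (1/3) = 1. Collecting the sign flips along the way, the symbol is -1.

-1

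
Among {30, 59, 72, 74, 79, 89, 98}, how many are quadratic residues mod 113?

3

(30/113) = +1 → QR.
(59/113) = -1 → non-residue.
(72/113) = +1 → QR.
(74/113) = -1 → non-residue.
(79/113) = -1 → non-residue.
(89/113) = -1 → non-residue.
(98/113) = +1 → QR.
Total quadratic residues among the 7: 3.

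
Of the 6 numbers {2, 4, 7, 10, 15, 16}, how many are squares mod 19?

(2/19) = -1 → non-residue.
(4/19) = +1 → QR.
(7/19) = +1 → QR.
(10/19) = -1 → non-residue.
(15/19) = -1 → non-residue.
(16/19) = +1 → QR.
Total quadratic residues among the 6: 3.

3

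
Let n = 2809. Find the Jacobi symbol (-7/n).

First reduce: -7 ≡ 2802 (mod 2809).
Pull out 2: since 2809 ≡ 1 (mod 8), (2/2809) = +1.
Reciprocity: 1401 ≡ 1 and 2809 ≡ 1 (mod 4), so (1401/2809) = +(2809/1401).
Reduce top mod 1401: now compute (7/1401).
Reciprocity: 7 ≡ 3 and 1401 ≡ 1 (mod 4), so (7/1401) = +(1401/7).
Reduce top mod 7: now compute (1/7).
Reached (1/7) = 1. Collecting the sign flips along the way, the symbol is +1.

1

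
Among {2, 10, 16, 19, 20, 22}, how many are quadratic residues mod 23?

2

(2/23) = +1 → QR.
(10/23) = -1 → non-residue.
(16/23) = +1 → QR.
(19/23) = -1 → non-residue.
(20/23) = -1 → non-residue.
(22/23) = -1 → non-residue.
Total quadratic residues among the 6: 2.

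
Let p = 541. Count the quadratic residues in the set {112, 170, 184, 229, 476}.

(112/541) = +1 → QR.
(170/541) = +1 → QR.
(184/541) = -1 → non-residue.
(229/541) = +1 → QR.
(476/541) = -1 → non-residue.
Total quadratic residues among the 5: 3.

3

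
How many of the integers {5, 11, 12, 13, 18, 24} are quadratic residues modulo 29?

(5/29) = +1 → QR.
(11/29) = -1 → non-residue.
(12/29) = -1 → non-residue.
(13/29) = +1 → QR.
(18/29) = -1 → non-residue.
(24/29) = +1 → QR.
Total quadratic residues among the 6: 3.

3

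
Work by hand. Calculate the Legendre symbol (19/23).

Reciprocity: 19 ≡ 3 and 23 ≡ 3 (mod 4), so (19/23) = −(23/19).
Reduce top mod 19: now compute (4/19).
Pull out 2^2: since 19 ≡ 3 (mod 8), (2/19) = -1, so (2/19)^2 = +1.
Reached (1/19) = 1. Collecting the sign flips along the way, the symbol is -1.

-1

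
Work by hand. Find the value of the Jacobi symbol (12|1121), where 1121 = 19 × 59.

-1

Pull out 2^2: since 1121 ≡ 1 (mod 8), (2/1121) = +1, so (2/1121)^2 = +1.
Reciprocity: 3 ≡ 3 and 1121 ≡ 1 (mod 4), so (3/1121) = +(1121/3).
Reduce top mod 3: now compute (2/3).
Pull out 2: since 3 ≡ 3 (mod 8), (2/3) = -1.
Reached (1/3) = 1. Collecting the sign flips along the way, the symbol is -1.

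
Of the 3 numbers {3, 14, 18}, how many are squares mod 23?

2

(3/23) = +1 → QR.
(14/23) = -1 → non-residue.
(18/23) = +1 → QR.
Total quadratic residues among the 3: 2.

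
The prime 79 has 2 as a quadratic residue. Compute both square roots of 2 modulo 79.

Since 79 ≡ 3 (mod 4), a square root of 2 is 2^((79+1)/4) = 2^20 mod 79.
Repeated squaring: 2^2≡4, 2^4≡16, 2^8≡19, 2^16≡45 (mod 79).
2^20 = 2^(16+4) ≡ 9 (mod 79).
Check: 9² = 81 ≡ 2 (mod 79). The two roots are 9 and 70.

9, 70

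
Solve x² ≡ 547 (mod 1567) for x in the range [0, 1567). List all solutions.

Since 1567 ≡ 3 (mod 4), a square root of 547 is 547^((1567+1)/4) = 547^392 mod 1567.
Repeated squaring: 547^2≡1479, 547^4≡1476, 547^8≡446, 547^16≡1474, 547^32≡814, 547^64≡1322, 547^128≡479, 547^256≡659 (mod 1567).
547^392 = 547^(256+128+8) ≡ 825 (mod 1567).
Check: 825² = 680625 ≡ 547 (mod 1567). The two roots are 742 and 825.

742, 825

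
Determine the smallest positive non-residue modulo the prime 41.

(2/41) = +1, so 2 is a residue.
(3/41) = −1, so 3 is the smallest positive non-residue mod 41.

3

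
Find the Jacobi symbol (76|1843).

Pull out 2^2: since 1843 ≡ 3 (mod 8), (2/1843) = -1, so (2/1843)^2 = +1.
Reciprocity: 19 ≡ 3 and 1843 ≡ 3 (mod 4), so (19/1843) = −(1843/19).
Reduce top mod 19: now compute (0/19).
Top reduces to 0: gcd > 1, so the symbol is 0.

0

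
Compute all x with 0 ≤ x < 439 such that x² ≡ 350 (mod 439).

204, 235

Since 439 ≡ 3 (mod 4), a square root of 350 is 350^((439+1)/4) = 350^110 mod 439.
Repeated squaring: 350^2≡19, 350^4≡361, 350^8≡377, 350^16≡332, 350^32≡35, 350^64≡347 (mod 439).
350^110 = 350^(64+32+8+4+2) ≡ 204 (mod 439).
Check: 204² = 41616 ≡ 350 (mod 439). The two roots are 204 and 235.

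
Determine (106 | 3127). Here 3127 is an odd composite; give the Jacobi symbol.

0

Pull out 2: since 3127 ≡ 7 (mod 8), (2/3127) = +1.
Reciprocity: 53 ≡ 1 and 3127 ≡ 3 (mod 4), so (53/3127) = +(3127/53).
Reduce top mod 53: now compute (0/53).
Top reduces to 0: gcd > 1, so the symbol is 0.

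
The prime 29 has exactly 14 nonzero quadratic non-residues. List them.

Square k = 1,…,14 (k and 29−k give the same square):
1²=1, 2²=4, 3²=9, 4²=16, 5²=25, 6²≡7, 7²≡20, 8²≡6, 9²≡23, 10²≡13, 11²≡5, 12²≡28, 13²≡24, 14²≡22 (mod 29).
The residues are {1, 4, 5, 6, 7, 9, 13, 16, 20, 22, 23, 24, 25, 28}; the non-residues are the remaining 14 nonzero classes.

2, 3, 8, 10, 11, 12, 14, 15, 17, 18, 19, 21, 26, 27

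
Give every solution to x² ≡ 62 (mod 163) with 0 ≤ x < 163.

15, 148

Since 163 ≡ 3 (mod 4), a square root of 62 is 62^((163+1)/4) = 62^41 mod 163.
Repeated squaring: 62^2≡95, 62^4≡60, 62^8≡14, 62^16≡33, 62^32≡111 (mod 163).
62^41 = 62^(32+8+1) ≡ 15 (mod 163).
Check: 15² = 225 ≡ 62 (mod 163). The two roots are 15 and 148.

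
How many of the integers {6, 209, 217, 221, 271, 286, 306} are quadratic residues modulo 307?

3

(6/307) = +1 → QR.
(209/307) = +1 → QR.
(217/307) = -1 → non-residue.
(221/307) = -1 → non-residue.
(271/307) = -1 → non-residue.
(286/307) = +1 → QR.
(306/307) = -1 → non-residue.
Total quadratic residues among the 7: 3.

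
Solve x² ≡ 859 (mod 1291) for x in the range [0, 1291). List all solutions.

570, 721

Since 1291 ≡ 3 (mod 4), a square root of 859 is 859^((1291+1)/4) = 859^323 mod 1291.
Repeated squaring: 859^2≡720, 859^4≡709, 859^8≡482, 859^16≡1235, 859^32≡554, 859^64≡949, 859^128≡774, 859^256≡52 (mod 1291).
859^323 = 859^(256+64+2+1) ≡ 570 (mod 1291).
Check: 570² = 324900 ≡ 859 (mod 1291). The two roots are 570 and 721.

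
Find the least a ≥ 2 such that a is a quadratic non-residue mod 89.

3

(2/89) = +1, so 2 is a residue.
(3/89) = −1, so 3 is the smallest positive non-residue mod 89.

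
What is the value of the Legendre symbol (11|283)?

Reciprocity: 11 ≡ 3 and 283 ≡ 3 (mod 4), so (11/283) = −(283/11).
Reduce top mod 11: now compute (8/11).
Pull out 2^3: since 11 ≡ 3 (mod 8), (2/11) = -1, so (2/11)^3 = -1.
Reached (1/11) = 1. Collecting the sign flips along the way, the symbol is +1.

1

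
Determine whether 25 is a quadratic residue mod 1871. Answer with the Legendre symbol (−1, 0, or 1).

1

Reciprocity: 25 ≡ 1 and 1871 ≡ 3 (mod 4), so (25/1871) = +(1871/25).
Reduce top mod 25: now compute (21/25).
Reciprocity: 21 ≡ 1 and 25 ≡ 1 (mod 4), so (21/25) = +(25/21).
Reduce top mod 21: now compute (4/21).
Pull out 2^2: since 21 ≡ 5 (mod 8), (2/21) = -1, so (2/21)^2 = +1.
Reached (1/21) = 1. Collecting the sign flips along the way, the symbol is +1.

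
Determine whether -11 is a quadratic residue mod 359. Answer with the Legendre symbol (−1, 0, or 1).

First reduce: -11 ≡ 348 (mod 359).
Pull out 2^2: since 359 ≡ 7 (mod 8), (2/359) = +1, so (2/359)^2 = +1.
Reciprocity: 87 ≡ 3 and 359 ≡ 3 (mod 4), so (87/359) = −(359/87).
Reduce top mod 87: now compute (11/87).
Reciprocity: 11 ≡ 3 and 87 ≡ 3 (mod 4), so (11/87) = −(87/11).
Reduce top mod 11: now compute (10/11).
Pull out 2: since 11 ≡ 3 (mod 8), (2/11) = -1.
Reciprocity: 5 ≡ 1 and 11 ≡ 3 (mod 4), so (5/11) = +(11/5).
Reduce top mod 5: now compute (1/5).
Reached (1/5) = 1. Collecting the sign flips along the way, the symbol is -1.

-1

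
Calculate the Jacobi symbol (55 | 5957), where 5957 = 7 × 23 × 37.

1

Reciprocity: 55 ≡ 3 and 5957 ≡ 1 (mod 4), so (55/5957) = +(5957/55).
Reduce top mod 55: now compute (17/55).
Reciprocity: 17 ≡ 1 and 55 ≡ 3 (mod 4), so (17/55) = +(55/17).
Reduce top mod 17: now compute (4/17).
Pull out 2^2: since 17 ≡ 1 (mod 8), (2/17) = +1, so (2/17)^2 = +1.
Reached (1/17) = 1. Collecting the sign flips along the way, the symbol is +1.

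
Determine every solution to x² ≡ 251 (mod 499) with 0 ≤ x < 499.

Since 499 ≡ 3 (mod 4), a square root of 251 is 251^((499+1)/4) = 251^125 mod 499.
Repeated squaring: 251^2≡127, 251^4≡161, 251^8≡472, 251^16≡230, 251^32≡6, 251^64≡36 (mod 499).
251^125 = 251^(64+32+16+8+4+1) ≡ 384 (mod 499).
Check: 384² = 147456 ≡ 251 (mod 499). The two roots are 115 and 384.

115, 384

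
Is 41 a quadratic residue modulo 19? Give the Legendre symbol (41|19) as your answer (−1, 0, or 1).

-1

Euler's criterion: (41/19) ≡ 3^9 (mod 19).
3^2 ≡ 9 (mod 19)
3^4 ≡ 5 (mod 19)
3^8 ≡ 6 (mod 19)
3^9 = 3^(8+1) ≡ 18 (mod 19).
Result is 18 ≡ −1, so (41/19) = −1.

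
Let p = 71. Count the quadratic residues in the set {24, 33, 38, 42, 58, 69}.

3

(24/71) = +1 → QR.
(33/71) = -1 → non-residue.
(38/71) = +1 → QR.
(42/71) = -1 → non-residue.
(58/71) = +1 → QR.
(69/71) = -1 → non-residue.
Total quadratic residues among the 6: 3.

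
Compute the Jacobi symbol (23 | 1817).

0

Reciprocity: 23 ≡ 3 and 1817 ≡ 1 (mod 4), so (23/1817) = +(1817/23).
Reduce top mod 23: now compute (0/23).
Top reduces to 0: gcd > 1, so the symbol is 0.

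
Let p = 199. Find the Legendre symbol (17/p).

-1

Reciprocity: 17 ≡ 1 and 199 ≡ 3 (mod 4), so (17/199) = +(199/17).
Reduce top mod 17: now compute (12/17).
Pull out 2^2: since 17 ≡ 1 (mod 8), (2/17) = +1, so (2/17)^2 = +1.
Reciprocity: 3 ≡ 3 and 17 ≡ 1 (mod 4), so (3/17) = +(17/3).
Reduce top mod 3: now compute (2/3).
Pull out 2: since 3 ≡ 3 (mod 8), (2/3) = -1.
Reached (1/3) = 1. Collecting the sign flips along the way, the symbol is -1.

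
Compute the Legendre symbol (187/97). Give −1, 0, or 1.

First reduce: 187 ≡ 90 (mod 97).
Pull out 2: since 97 ≡ 1 (mod 8), (2/97) = +1.
Reciprocity: 45 ≡ 1 and 97 ≡ 1 (mod 4), so (45/97) = +(97/45).
Reduce top mod 45: now compute (7/45).
Reciprocity: 7 ≡ 3 and 45 ≡ 1 (mod 4), so (7/45) = +(45/7).
Reduce top mod 7: now compute (3/7).
Reciprocity: 3 ≡ 3 and 7 ≡ 3 (mod 4), so (3/7) = −(7/3).
Reduce top mod 3: now compute (1/3).
Reached (1/3) = 1. Collecting the sign flips along the way, the symbol is -1.

-1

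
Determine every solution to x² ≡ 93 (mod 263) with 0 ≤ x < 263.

57, 206

Since 263 ≡ 3 (mod 4), a square root of 93 is 93^((263+1)/4) = 93^66 mod 263.
Repeated squaring: 93^2≡233, 93^4≡111, 93^8≡223, 93^16≡22, 93^32≡221, 93^64≡186 (mod 263).
93^66 = 93^(64+2) ≡ 206 (mod 263).
Check: 206² = 42436 ≡ 93 (mod 263). The two roots are 57 and 206.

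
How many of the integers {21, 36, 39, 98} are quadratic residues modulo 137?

3

(21/137) = -1 → non-residue.
(36/137) = +1 → QR.
(39/137) = +1 → QR.
(98/137) = +1 → QR.
Total quadratic residues among the 4: 3.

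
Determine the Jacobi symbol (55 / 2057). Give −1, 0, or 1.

0

Reciprocity: 55 ≡ 3 and 2057 ≡ 1 (mod 4), so (55/2057) = +(2057/55).
Reduce top mod 55: now compute (22/55).
Pull out 2: since 55 ≡ 7 (mod 8), (2/55) = +1.
Reciprocity: 11 ≡ 3 and 55 ≡ 3 (mod 4), so (11/55) = −(55/11).
Reduce top mod 11: now compute (0/11).
Top reduces to 0: gcd > 1, so the symbol is 0.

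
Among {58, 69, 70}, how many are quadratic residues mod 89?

(58/89) = -1 → non-residue.
(69/89) = +1 → QR.
(70/89) = -1 → non-residue.
Total quadratic residues among the 3: 1.

1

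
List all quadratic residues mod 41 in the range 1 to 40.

Square k = 1,…,20 (k and 41−k give the same square):
1²=1, 2²=4, 3²=9, 4²=16, 5²=25, 6²=36, 7²≡8, 8²≡23, 9²≡40, 10²≡18, 11²≡39, 12²≡21, 13²≡5, 14²≡32, 15²≡20, 16²≡10, 17²≡2, 18²≡37, 19²≡33, 20²≡31 (mod 41).
So the quadratic residues mod 41 are {1, 2, 4, 5, 8, 9, 10, 16, 18, 20, 21, 23, 25, 31, 32, 33, 36, 37, 39, 40}.

1 2 4 5 8 9 10 16 18 20 21 23 25 31 32 33 36 37 39 40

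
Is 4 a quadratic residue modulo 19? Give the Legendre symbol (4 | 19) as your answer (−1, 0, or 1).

1

Euler's criterion: (4/19) ≡ 4^9 (mod 19).
4^2 ≡ 16 (mod 19)
4^4 ≡ 9 (mod 19)
4^8 ≡ 5 (mod 19)
4^9 = 4^(8+1) ≡ 1 (mod 19).
Result is 1, so (4/19) = 1.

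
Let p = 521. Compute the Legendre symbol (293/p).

1

Reciprocity: 293 ≡ 1 and 521 ≡ 1 (mod 4), so (293/521) = +(521/293).
Reduce top mod 293: now compute (228/293).
Pull out 2^2: since 293 ≡ 5 (mod 8), (2/293) = -1, so (2/293)^2 = +1.
Reciprocity: 57 ≡ 1 and 293 ≡ 1 (mod 4), so (57/293) = +(293/57).
Reduce top mod 57: now compute (8/57).
Pull out 2^3: since 57 ≡ 1 (mod 8), (2/57) = +1, so (2/57)^3 = +1.
Reached (1/57) = 1. Collecting the sign flips along the way, the symbol is +1.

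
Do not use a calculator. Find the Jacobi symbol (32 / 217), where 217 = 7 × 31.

Pull out 2^5: since 217 ≡ 1 (mod 8), (2/217) = +1, so (2/217)^5 = +1.
Reached (1/217) = 1. Collecting the sign flips along the way, the symbol is +1.

1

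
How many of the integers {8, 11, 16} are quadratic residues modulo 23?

2

(8/23) = +1 → QR.
(11/23) = -1 → non-residue.
(16/23) = +1 → QR.
Total quadratic residues among the 3: 2.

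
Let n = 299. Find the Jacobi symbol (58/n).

-1

Pull out 2: since 299 ≡ 3 (mod 8), (2/299) = -1.
Reciprocity: 29 ≡ 1 and 299 ≡ 3 (mod 4), so (29/299) = +(299/29).
Reduce top mod 29: now compute (9/29).
Reciprocity: 9 ≡ 1 and 29 ≡ 1 (mod 4), so (9/29) = +(29/9).
Reduce top mod 9: now compute (2/9).
Pull out 2: since 9 ≡ 1 (mod 8), (2/9) = +1.
Reached (1/9) = 1. Collecting the sign flips along the way, the symbol is -1.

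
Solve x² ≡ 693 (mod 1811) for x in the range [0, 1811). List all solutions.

890, 921

Since 1811 ≡ 3 (mod 4), a square root of 693 is 693^((1811+1)/4) = 693^453 mod 1811.
Repeated squaring: 693^2≡334, 693^4≡1085, 693^8≡75, 693^16≡192, 693^32≡644, 693^64≡17, 693^128≡289, 693^256≡215 (mod 1811).
693^453 = 693^(256+128+64+4+1) ≡ 890 (mod 1811).
Check: 890² = 792100 ≡ 693 (mod 1811). The two roots are 890 and 921.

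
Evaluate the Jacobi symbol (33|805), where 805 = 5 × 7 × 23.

-1

Reciprocity: 33 ≡ 1 and 805 ≡ 1 (mod 4), so (33/805) = +(805/33).
Reduce top mod 33: now compute (13/33).
Reciprocity: 13 ≡ 1 and 33 ≡ 1 (mod 4), so (13/33) = +(33/13).
Reduce top mod 13: now compute (7/13).
Reciprocity: 7 ≡ 3 and 13 ≡ 1 (mod 4), so (7/13) = +(13/7).
Reduce top mod 7: now compute (6/7).
Pull out 2: since 7 ≡ 7 (mod 8), (2/7) = +1.
Reciprocity: 3 ≡ 3 and 7 ≡ 3 (mod 4), so (3/7) = −(7/3).
Reduce top mod 3: now compute (1/3).
Reached (1/3) = 1. Collecting the sign flips along the way, the symbol is -1.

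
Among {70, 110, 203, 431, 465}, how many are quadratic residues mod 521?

2

(70/521) = -1 → non-residue.
(110/521) = +1 → QR.
(203/521) = -1 → non-residue.
(431/521) = +1 → QR.
(465/521) = -1 → non-residue.
Total quadratic residues among the 5: 2.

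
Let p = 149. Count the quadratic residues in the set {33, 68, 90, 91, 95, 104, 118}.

(33/149) = +1 → QR.
(68/149) = +1 → QR.
(90/149) = -1 → non-residue.
(91/149) = -1 → non-residue.
(95/149) = +1 → QR.
(104/149) = +1 → QR.
(118/149) = +1 → QR.
Total quadratic residues among the 7: 5.

5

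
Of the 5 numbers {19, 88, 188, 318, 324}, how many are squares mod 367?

(19/367) = -1 → non-residue.
(88/367) = -1 → non-residue.
(188/367) = +1 → QR.
(318/367) = -1 → non-residue.
(324/367) = +1 → QR.
Total quadratic residues among the 5: 2.

2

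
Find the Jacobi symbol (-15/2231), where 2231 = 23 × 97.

-1

First reduce: -15 ≡ 2216 (mod 2231).
Pull out 2^3: since 2231 ≡ 7 (mod 8), (2/2231) = +1, so (2/2231)^3 = +1.
Reciprocity: 277 ≡ 1 and 2231 ≡ 3 (mod 4), so (277/2231) = +(2231/277).
Reduce top mod 277: now compute (15/277).
Reciprocity: 15 ≡ 3 and 277 ≡ 1 (mod 4), so (15/277) = +(277/15).
Reduce top mod 15: now compute (7/15).
Reciprocity: 7 ≡ 3 and 15 ≡ 3 (mod 4), so (7/15) = −(15/7).
Reduce top mod 7: now compute (1/7).
Reached (1/7) = 1. Collecting the sign flips along the way, the symbol is -1.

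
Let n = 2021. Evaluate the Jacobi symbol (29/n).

1

Reciprocity: 29 ≡ 1 and 2021 ≡ 1 (mod 4), so (29/2021) = +(2021/29).
Reduce top mod 29: now compute (20/29).
Pull out 2^2: since 29 ≡ 5 (mod 8), (2/29) = -1, so (2/29)^2 = +1.
Reciprocity: 5 ≡ 1 and 29 ≡ 1 (mod 4), so (5/29) = +(29/5).
Reduce top mod 5: now compute (4/5).
Pull out 2^2: since 5 ≡ 5 (mod 8), (2/5) = -1, so (2/5)^2 = +1.
Reached (1/5) = 1. Collecting the sign flips along the way, the symbol is +1.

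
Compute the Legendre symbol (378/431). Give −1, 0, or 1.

Euler's criterion: (378/431) ≡ 378^215 (mod 431).
378^2 ≡ 223 (mod 431)
378^4 ≡ 164 (mod 431)
378^8 ≡ 174 (mod 431)
378^16 ≡ 106 (mod 431)
378^32 ≡ 30 (mod 431)
378^64 ≡ 38 (mod 431)
378^128 ≡ 151 (mod 431)
378^215 = 378^(128+64+16+4+2+1) ≡ 430 (mod 431).
Result is 430 ≡ −1, so (378/431) = −1.

-1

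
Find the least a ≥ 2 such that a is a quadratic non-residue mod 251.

2

(2/251) = −1, so 2 is the smallest positive non-residue mod 251.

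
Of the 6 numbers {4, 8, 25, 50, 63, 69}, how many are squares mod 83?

4

(4/83) = +1 → QR.
(8/83) = -1 → non-residue.
(25/83) = +1 → QR.
(50/83) = -1 → non-residue.
(63/83) = +1 → QR.
(69/83) = +1 → QR.
Total quadratic residues among the 6: 4.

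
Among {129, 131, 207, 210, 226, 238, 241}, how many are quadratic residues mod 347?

3

(129/347) = +1 → QR.
(131/347) = +1 → QR.
(207/347) = -1 → non-residue.
(210/347) = -1 → non-residue.
(226/347) = -1 → non-residue.
(238/347) = -1 → non-residue.
(241/347) = +1 → QR.
Total quadratic residues among the 7: 3.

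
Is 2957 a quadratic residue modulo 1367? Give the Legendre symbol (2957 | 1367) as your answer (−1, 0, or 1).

-1

First reduce: 2957 ≡ 223 (mod 1367).
Reciprocity: 223 ≡ 3 and 1367 ≡ 3 (mod 4), so (223/1367) = −(1367/223).
Reduce top mod 223: now compute (29/223).
Reciprocity: 29 ≡ 1 and 223 ≡ 3 (mod 4), so (29/223) = +(223/29).
Reduce top mod 29: now compute (20/29).
Pull out 2^2: since 29 ≡ 5 (mod 8), (2/29) = -1, so (2/29)^2 = +1.
Reciprocity: 5 ≡ 1 and 29 ≡ 1 (mod 4), so (5/29) = +(29/5).
Reduce top mod 5: now compute (4/5).
Pull out 2^2: since 5 ≡ 5 (mod 8), (2/5) = -1, so (2/5)^2 = +1.
Reached (1/5) = 1. Collecting the sign flips along the way, the symbol is -1.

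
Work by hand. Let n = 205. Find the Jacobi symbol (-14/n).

First reduce: -14 ≡ 191 (mod 205).
Reciprocity: 191 ≡ 3 and 205 ≡ 1 (mod 4), so (191/205) = +(205/191).
Reduce top mod 191: now compute (14/191).
Pull out 2: since 191 ≡ 7 (mod 8), (2/191) = +1.
Reciprocity: 7 ≡ 3 and 191 ≡ 3 (mod 4), so (7/191) = −(191/7).
Reduce top mod 7: now compute (2/7).
Pull out 2: since 7 ≡ 7 (mod 8), (2/7) = +1.
Reached (1/7) = 1. Collecting the sign flips along the way, the symbol is -1.

-1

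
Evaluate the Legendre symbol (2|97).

Euler's criterion: (2/97) ≡ 2^48 (mod 97).
2^2 ≡ 4 (mod 97)
2^4 ≡ 16 (mod 97)
2^8 ≡ 62 (mod 97)
2^16 ≡ 61 (mod 97)
2^32 ≡ 35 (mod 97)
2^48 = 2^(32+16) ≡ 1 (mod 97).
Result is 1, so (2/97) = 1.

1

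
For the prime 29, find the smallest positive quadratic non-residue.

(2/29) = −1, so 2 is the smallest positive non-residue mod 29.

2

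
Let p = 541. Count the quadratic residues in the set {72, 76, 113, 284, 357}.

1

(72/541) = -1 → non-residue.
(76/541) = +1 → QR.
(113/541) = -1 → non-residue.
(284/541) = -1 → non-residue.
(357/541) = -1 → non-residue.
Total quadratic residues among the 5: 1.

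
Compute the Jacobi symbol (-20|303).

1

First reduce: -20 ≡ 283 (mod 303).
Reciprocity: 283 ≡ 3 and 303 ≡ 3 (mod 4), so (283/303) = −(303/283).
Reduce top mod 283: now compute (20/283).
Pull out 2^2: since 283 ≡ 3 (mod 8), (2/283) = -1, so (2/283)^2 = +1.
Reciprocity: 5 ≡ 1 and 283 ≡ 3 (mod 4), so (5/283) = +(283/5).
Reduce top mod 5: now compute (3/5).
Reciprocity: 3 ≡ 3 and 5 ≡ 1 (mod 4), so (3/5) = +(5/3).
Reduce top mod 3: now compute (2/3).
Pull out 2: since 3 ≡ 3 (mod 8), (2/3) = -1.
Reached (1/3) = 1. Collecting the sign flips along the way, the symbol is +1.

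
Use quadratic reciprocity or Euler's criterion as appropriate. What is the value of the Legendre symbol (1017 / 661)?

-1

Euler's criterion: (1017/661) ≡ 356^330 (mod 661).
356^2 ≡ 485 (mod 661)
356^4 ≡ 570 (mod 661)
356^8 ≡ 349 (mod 661)
356^16 ≡ 177 (mod 661)
356^32 ≡ 262 (mod 661)
356^64 ≡ 561 (mod 661)
356^128 ≡ 85 (mod 661)
356^256 ≡ 615 (mod 661)
356^330 = 356^(256+64+8+2) ≡ 660 (mod 661).
Result is 660 ≡ −1, so (1017/661) = −1.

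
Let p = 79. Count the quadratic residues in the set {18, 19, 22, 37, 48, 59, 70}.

(18/79) = +1 → QR.
(19/79) = +1 → QR.
(22/79) = +1 → QR.
(37/79) = -1 → non-residue.
(48/79) = -1 → non-residue.
(59/79) = -1 → non-residue.
(70/79) = -1 → non-residue.
Total quadratic residues among the 7: 3.

3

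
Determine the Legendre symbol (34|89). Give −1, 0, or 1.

Euler's criterion: (34/89) ≡ 34^44 (mod 89).
34^2 ≡ 88 (mod 89)
34^4 ≡ 1 (mod 89)
34^8 ≡ 1 (mod 89)
34^16 ≡ 1 (mod 89)
34^32 ≡ 1 (mod 89)
34^44 = 34^(32+8+4) ≡ 1 (mod 89).
Result is 1, so (34/89) = 1.

1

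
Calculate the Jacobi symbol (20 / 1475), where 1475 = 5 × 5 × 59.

Pull out 2^2: since 1475 ≡ 3 (mod 8), (2/1475) = -1, so (2/1475)^2 = +1.
Reciprocity: 5 ≡ 1 and 1475 ≡ 3 (mod 4), so (5/1475) = +(1475/5).
Reduce top mod 5: now compute (0/5).
Top reduces to 0: gcd > 1, so the symbol is 0.

0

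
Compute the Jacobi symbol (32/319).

1

Pull out 2^5: since 319 ≡ 7 (mod 8), (2/319) = +1, so (2/319)^5 = +1.
Reached (1/319) = 1. Collecting the sign flips along the way, the symbol is +1.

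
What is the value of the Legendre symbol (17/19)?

Reciprocity: 17 ≡ 1 and 19 ≡ 3 (mod 4), so (17/19) = +(19/17).
Reduce top mod 17: now compute (2/17).
Pull out 2: since 17 ≡ 1 (mod 8), (2/17) = +1.
Reached (1/17) = 1. Collecting the sign flips along the way, the symbol is +1.

1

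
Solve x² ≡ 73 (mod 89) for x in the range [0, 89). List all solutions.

89 ≡ 1 (mod 4), so we find a root by search.
Trying successive values, 42² = 1764 ≡ 73 (mod 89). The other root is 89 − 42 = 47.

42, 47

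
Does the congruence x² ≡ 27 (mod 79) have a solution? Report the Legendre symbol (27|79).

-1

Euler's criterion: (27/79) ≡ 27^39 (mod 79).
27^2 ≡ 18 (mod 79)
27^4 ≡ 8 (mod 79)
27^8 ≡ 64 (mod 79)
27^16 ≡ 67 (mod 79)
27^32 ≡ 65 (mod 79)
27^39 = 27^(32+4+2+1) ≡ 78 (mod 79).
Result is 78 ≡ −1, so (27/79) = −1.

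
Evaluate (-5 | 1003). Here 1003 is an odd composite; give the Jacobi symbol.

First reduce: -5 ≡ 998 (mod 1003).
Pull out 2: since 1003 ≡ 3 (mod 8), (2/1003) = -1.
Reciprocity: 499 ≡ 3 and 1003 ≡ 3 (mod 4), so (499/1003) = −(1003/499).
Reduce top mod 499: now compute (5/499).
Reciprocity: 5 ≡ 1 and 499 ≡ 3 (mod 4), so (5/499) = +(499/5).
Reduce top mod 5: now compute (4/5).
Pull out 2^2: since 5 ≡ 5 (mod 8), (2/5) = -1, so (2/5)^2 = +1.
Reached (1/5) = 1. Collecting the sign flips along the way, the symbol is +1.

1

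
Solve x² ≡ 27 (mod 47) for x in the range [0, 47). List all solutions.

11, 36

Since 47 ≡ 3 (mod 4), a square root of 27 is 27^((47+1)/4) = 27^12 mod 47.
Repeated squaring: 27^2≡24, 27^4≡12, 27^8≡3 (mod 47).
27^12 = 27^(8+4) ≡ 36 (mod 47).
Check: 36² = 1296 ≡ 27 (mod 47). The two roots are 11 and 36.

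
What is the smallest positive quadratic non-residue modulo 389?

2

(2/389) = −1, so 2 is the smallest positive non-residue mod 389.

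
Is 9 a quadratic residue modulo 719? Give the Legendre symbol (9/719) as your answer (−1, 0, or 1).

Reciprocity: 9 ≡ 1 and 719 ≡ 3 (mod 4), so (9/719) = +(719/9).
Reduce top mod 9: now compute (8/9).
Pull out 2^3: since 9 ≡ 1 (mod 8), (2/9) = +1, so (2/9)^3 = +1.
Reached (1/9) = 1. Collecting the sign flips along the way, the symbol is +1.

1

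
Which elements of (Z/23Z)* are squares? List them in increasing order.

1,2,3,4,6,8,9,12,13,16,18

Square k = 1,…,11 (k and 23−k give the same square):
1²=1, 2²=4, 3²=9, 4²=16, 5²≡2, 6²≡13, 7²≡3, 8²≡18, 9²≡12, 10²≡8, 11²≡6 (mod 23).
So the quadratic residues mod 23 are {1, 2, 3, 4, 6, 8, 9, 12, 13, 16, 18}.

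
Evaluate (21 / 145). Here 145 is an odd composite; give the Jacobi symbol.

-1

Reciprocity: 21 ≡ 1 and 145 ≡ 1 (mod 4), so (21/145) = +(145/21).
Reduce top mod 21: now compute (19/21).
Reciprocity: 19 ≡ 3 and 21 ≡ 1 (mod 4), so (19/21) = +(21/19).
Reduce top mod 19: now compute (2/19).
Pull out 2: since 19 ≡ 3 (mod 8), (2/19) = -1.
Reached (1/19) = 1. Collecting the sign flips along the way, the symbol is -1.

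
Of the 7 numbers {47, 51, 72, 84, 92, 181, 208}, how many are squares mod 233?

(47/233) = -1 → non-residue.
(51/233) = +1 → QR.
(72/233) = +1 → QR.
(84/233) = -1 → non-residue.
(92/233) = +1 → QR.
(181/233) = +1 → QR.
(208/233) = +1 → QR.
Total quadratic residues among the 7: 5.

5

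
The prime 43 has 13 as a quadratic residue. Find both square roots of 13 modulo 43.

20, 23

Since 43 ≡ 3 (mod 4), a square root of 13 is 13^((43+1)/4) = 13^11 mod 43.
Repeated squaring: 13^2≡40, 13^4≡9, 13^8≡38 (mod 43).
13^11 = 13^(8+2+1) ≡ 23 (mod 43).
Check: 23² = 529 ≡ 13 (mod 43). The two roots are 20 and 23.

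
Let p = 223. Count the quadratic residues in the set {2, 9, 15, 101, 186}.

4

(2/223) = +1 → QR.
(9/223) = +1 → QR.
(15/223) = +1 → QR.
(101/223) = +1 → QR.
(186/223) = -1 → non-residue.
Total quadratic residues among the 5: 4.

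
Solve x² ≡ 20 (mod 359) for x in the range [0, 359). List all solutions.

63, 296

Since 359 ≡ 3 (mod 4), a square root of 20 is 20^((359+1)/4) = 20^90 mod 359.
Repeated squaring: 20^2≡41, 20^4≡245, 20^8≡72, 20^16≡158, 20^32≡193, 20^64≡272 (mod 359).
20^90 = 20^(64+16+8+2) ≡ 296 (mod 359).
Check: 296² = 87616 ≡ 20 (mod 359). The two roots are 63 and 296.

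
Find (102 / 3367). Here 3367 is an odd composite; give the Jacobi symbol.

Pull out 2: since 3367 ≡ 7 (mod 8), (2/3367) = +1.
Reciprocity: 51 ≡ 3 and 3367 ≡ 3 (mod 4), so (51/3367) = −(3367/51).
Reduce top mod 51: now compute (1/51).
Reached (1/51) = 1. Collecting the sign flips along the way, the symbol is -1.

-1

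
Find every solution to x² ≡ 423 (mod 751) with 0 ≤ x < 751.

Since 751 ≡ 3 (mod 4), a square root of 423 is 423^((751+1)/4) = 423^188 mod 751.
Repeated squaring: 423^2≡191, 423^4≡433, 423^8≡490, 423^16≡531, 423^32≡336, 423^64≡246, 423^128≡436 (mod 751).
423^188 = 423^(128+32+16+8+4) ≡ 187 (mod 751).
Check: 187² = 34969 ≡ 423 (mod 751). The two roots are 187 and 564.

187, 564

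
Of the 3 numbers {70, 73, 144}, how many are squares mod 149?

2

(70/149) = -1 → non-residue.
(73/149) = +1 → QR.
(144/149) = +1 → QR.
Total quadratic residues among the 3: 2.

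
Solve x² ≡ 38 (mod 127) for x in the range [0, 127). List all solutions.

Since 127 ≡ 3 (mod 4), a square root of 38 is 38^((127+1)/4) = 38^32 mod 127.
Repeated squaring: 38^2≡47, 38^4≡50, 38^8≡87, 38^16≡76, 38^32≡61 (mod 127).
38^32 = 38^(32) ≡ 61 (mod 127).
Check: 61² = 3721 ≡ 38 (mod 127). The two roots are 61 and 66.

61, 66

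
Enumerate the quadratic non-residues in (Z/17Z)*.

3 5 6 7 10 11 12 14

Square k = 1,…,8 (k and 17−k give the same square):
1²=1, 2²=4, 3²=9, 4²=16, 5²≡8, 6²≡2, 7²≡15, 8²≡13 (mod 17).
The residues are {1, 2, 4, 8, 9, 13, 15, 16}; the non-residues are the remaining 8 nonzero classes.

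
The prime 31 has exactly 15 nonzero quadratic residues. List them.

1, 2, 4, 5, 7, 8, 9, 10, 14, 16, 18, 19, 20, 25, 28

Square k = 1,…,15 (k and 31−k give the same square):
1²=1, 2²=4, 3²=9, 4²=16, 5²=25, 6²≡5, 7²≡18, 8²≡2, 9²≡19, 10²≡7, 11²≡28, 12²≡20, 13²≡14, 14²≡10, 15²≡8 (mod 31).
So the quadratic residues mod 31 are {1, 2, 4, 5, 7, 8, 9, 10, 14, 16, 18, 19, 20, 25, 28}.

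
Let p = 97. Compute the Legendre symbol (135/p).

First reduce: 135 ≡ 38 (mod 97).
Pull out 2: since 97 ≡ 1 (mod 8), (2/97) = +1.
Reciprocity: 19 ≡ 3 and 97 ≡ 1 (mod 4), so (19/97) = +(97/19).
Reduce top mod 19: now compute (2/19).
Pull out 2: since 19 ≡ 3 (mod 8), (2/19) = -1.
Reached (1/19) = 1. Collecting the sign flips along the way, the symbol is -1.

-1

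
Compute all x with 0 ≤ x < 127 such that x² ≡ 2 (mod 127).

Since 127 ≡ 3 (mod 4), a square root of 2 is 2^((127+1)/4) = 2^32 mod 127.
Repeated squaring: 2^2≡4, 2^4≡16, 2^8≡2, 2^16≡4, 2^32≡16 (mod 127).
2^32 = 2^(32) ≡ 16 (mod 127).
Check: 16² = 256 ≡ 2 (mod 127). The two roots are 16 and 111.

16, 111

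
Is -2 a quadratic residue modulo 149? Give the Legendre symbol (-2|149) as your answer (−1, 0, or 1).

-1

First reduce: -2 ≡ 147 (mod 149).
Reciprocity: 147 ≡ 3 and 149 ≡ 1 (mod 4), so (147/149) = +(149/147).
Reduce top mod 147: now compute (2/147).
Pull out 2: since 147 ≡ 3 (mod 8), (2/147) = -1.
Reached (1/147) = 1. Collecting the sign flips along the way, the symbol is -1.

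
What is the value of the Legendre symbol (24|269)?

1

Pull out 2^3: since 269 ≡ 5 (mod 8), (2/269) = -1, so (2/269)^3 = -1.
Reciprocity: 3 ≡ 3 and 269 ≡ 1 (mod 4), so (3/269) = +(269/3).
Reduce top mod 3: now compute (2/3).
Pull out 2: since 3 ≡ 3 (mod 8), (2/3) = -1.
Reached (1/3) = 1. Collecting the sign flips along the way, the symbol is +1.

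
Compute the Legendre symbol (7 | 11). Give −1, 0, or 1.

Reciprocity: 7 ≡ 3 and 11 ≡ 3 (mod 4), so (7/11) = −(11/7).
Reduce top mod 7: now compute (4/7).
Pull out 2^2: since 7 ≡ 7 (mod 8), (2/7) = +1, so (2/7)^2 = +1.
Reached (1/7) = 1. Collecting the sign flips along the way, the symbol is -1.

-1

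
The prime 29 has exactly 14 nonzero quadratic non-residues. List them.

Square k = 1,…,14 (k and 29−k give the same square):
1²=1, 2²=4, 3²=9, 4²=16, 5²=25, 6²≡7, 7²≡20, 8²≡6, 9²≡23, 10²≡13, 11²≡5, 12²≡28, 13²≡24, 14²≡22 (mod 29).
The residues are {1, 4, 5, 6, 7, 9, 13, 16, 20, 22, 23, 24, 25, 28}; the non-residues are the remaining 14 nonzero classes.

2 3 8 10 11 12 14 15 17 18 19 21 26 27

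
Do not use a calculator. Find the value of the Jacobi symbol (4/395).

Pull out 2^2: since 395 ≡ 3 (mod 8), (2/395) = -1, so (2/395)^2 = +1.
Reached (1/395) = 1. Collecting the sign flips along the way, the symbol is +1.

1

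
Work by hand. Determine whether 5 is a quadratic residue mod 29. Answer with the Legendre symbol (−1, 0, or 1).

Reciprocity: 5 ≡ 1 and 29 ≡ 1 (mod 4), so (5/29) = +(29/5).
Reduce top mod 5: now compute (4/5).
Pull out 2^2: since 5 ≡ 5 (mod 8), (2/5) = -1, so (2/5)^2 = +1.
Reached (1/5) = 1. Collecting the sign flips along the way, the symbol is +1.

1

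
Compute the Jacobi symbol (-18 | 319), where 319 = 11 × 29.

-1

First reduce: -18 ≡ 301 (mod 319).
Reciprocity: 301 ≡ 1 and 319 ≡ 3 (mod 4), so (301/319) = +(319/301).
Reduce top mod 301: now compute (18/301).
Pull out 2: since 301 ≡ 5 (mod 8), (2/301) = -1.
Reciprocity: 9 ≡ 1 and 301 ≡ 1 (mod 4), so (9/301) = +(301/9).
Reduce top mod 9: now compute (4/9).
Pull out 2^2: since 9 ≡ 1 (mod 8), (2/9) = +1, so (2/9)^2 = +1.
Reached (1/9) = 1. Collecting the sign flips along the way, the symbol is -1.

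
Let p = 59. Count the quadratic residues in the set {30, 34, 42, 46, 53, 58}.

(30/59) = -1 → non-residue.
(34/59) = -1 → non-residue.
(42/59) = -1 → non-residue.
(46/59) = +1 → QR.
(53/59) = +1 → QR.
(58/59) = -1 → non-residue.
Total quadratic residues among the 6: 2.

2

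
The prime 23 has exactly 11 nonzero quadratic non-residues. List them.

Square k = 1,…,11 (k and 23−k give the same square):
1²=1, 2²=4, 3²=9, 4²=16, 5²≡2, 6²≡13, 7²≡3, 8²≡18, 9²≡12, 10²≡8, 11²≡6 (mod 23).
The residues are {1, 2, 3, 4, 6, 8, 9, 12, 13, 16, 18}; the non-residues are the remaining 11 nonzero classes.

5, 7, 10, 11, 14, 15, 17, 19, 20, 21, 22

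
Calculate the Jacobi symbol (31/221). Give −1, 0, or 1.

1

Reciprocity: 31 ≡ 3 and 221 ≡ 1 (mod 4), so (31/221) = +(221/31).
Reduce top mod 31: now compute (4/31).
Pull out 2^2: since 31 ≡ 7 (mod 8), (2/31) = +1, so (2/31)^2 = +1.
Reached (1/31) = 1. Collecting the sign flips along the way, the symbol is +1.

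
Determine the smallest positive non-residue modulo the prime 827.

(2/827) = −1, so 2 is the smallest positive non-residue mod 827.

2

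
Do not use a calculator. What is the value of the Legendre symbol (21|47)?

1

Euler's criterion: (21/47) ≡ 21^23 (mod 47).
21^2 ≡ 18 (mod 47)
21^4 ≡ 42 (mod 47)
21^8 ≡ 25 (mod 47)
21^16 ≡ 14 (mod 47)
21^23 = 21^(16+4+2+1) ≡ 1 (mod 47).
Result is 1, so (21/47) = 1.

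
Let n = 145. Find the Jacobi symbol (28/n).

-1

Pull out 2^2: since 145 ≡ 1 (mod 8), (2/145) = +1, so (2/145)^2 = +1.
Reciprocity: 7 ≡ 3 and 145 ≡ 1 (mod 4), so (7/145) = +(145/7).
Reduce top mod 7: now compute (5/7).
Reciprocity: 5 ≡ 1 and 7 ≡ 3 (mod 4), so (5/7) = +(7/5).
Reduce top mod 5: now compute (2/5).
Pull out 2: since 5 ≡ 5 (mod 8), (2/5) = -1.
Reached (1/5) = 1. Collecting the sign flips along the way, the symbol is -1.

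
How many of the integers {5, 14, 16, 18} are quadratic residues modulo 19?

(5/19) = +1 → QR.
(14/19) = -1 → non-residue.
(16/19) = +1 → QR.
(18/19) = -1 → non-residue.
Total quadratic residues among the 4: 2.

2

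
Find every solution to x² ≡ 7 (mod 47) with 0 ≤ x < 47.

Since 47 ≡ 3 (mod 4), a square root of 7 is 7^((47+1)/4) = 7^12 mod 47.
Repeated squaring: 7^2≡2, 7^4≡4, 7^8≡16 (mod 47).
7^12 = 7^(8+4) ≡ 17 (mod 47).
Check: 17² = 289 ≡ 7 (mod 47). The two roots are 17 and 30.

17, 30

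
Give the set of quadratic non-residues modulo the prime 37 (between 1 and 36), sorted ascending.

2,5,6,8,13,14,15,17,18,19,20,22,23,24,29,31,32,35

Square k = 1,…,18 (k and 37−k give the same square):
1²=1, 2²=4, 3²=9, 4²=16, 5²=25, 6²=36, 7²≡12, 8²≡27, 9²≡7, 10²≡26, 11²≡10, 12²≡33, 13²≡21, 14²≡11, 15²≡3, 16²≡34, 17²≡30, 18²≡28 (mod 37).
The residues are {1, 3, 4, 7, 9, 10, 11, 12, 16, 21, 25, 26, 27, 28, 30, 33, 34, 36}; the non-residues are the remaining 18 nonzero classes.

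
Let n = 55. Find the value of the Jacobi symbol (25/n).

Reciprocity: 25 ≡ 1 and 55 ≡ 3 (mod 4), so (25/55) = +(55/25).
Reduce top mod 25: now compute (5/25).
Reciprocity: 5 ≡ 1 and 25 ≡ 1 (mod 4), so (5/25) = +(25/5).
Reduce top mod 5: now compute (0/5).
Top reduces to 0: gcd > 1, so the symbol is 0.

0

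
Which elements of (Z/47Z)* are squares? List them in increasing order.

Square k = 1,…,23 (k and 47−k give the same square):
1²=1, 2²=4, 3²=9, 4²=16, 5²=25, 6²=36, 7²≡2, 8²≡17, 9²≡34, 10²≡6, 11²≡27, 12²≡3, 13²≡28, 14²≡8, 15²≡37, 16²≡21, 17²≡7, 18²≡42, 19²≡32, 20²≡24, 21²≡18, 22²≡14, 23²≡12 (mod 47).
So the quadratic residues mod 47 are {1, 2, 3, 4, 6, 7, 8, 9, 12, 14, 16, 17, 18, 21, 24, 25, 27, 28, 32, 34, 36, 37, 42}.

1,2,3,4,6,7,8,9,12,14,16,17,18,21,24,25,27,28,32,34,36,37,42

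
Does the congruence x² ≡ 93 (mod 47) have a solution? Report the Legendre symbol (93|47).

-1

Euler's criterion: (93/47) ≡ 46^23 (mod 47).
46^2 ≡ 1 (mod 47)
46^4 ≡ 1 (mod 47)
46^8 ≡ 1 (mod 47)
46^16 ≡ 1 (mod 47)
46^23 = 46^(16+4+2+1) ≡ 46 (mod 47).
Result is 46 ≡ −1, so (93/47) = −1.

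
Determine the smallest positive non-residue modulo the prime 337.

5

(2/337) = +1, so 2 is a residue.
(3/337) = +1, so 3 is a residue.
(4/337) = +1, so 4 is a residue.
(5/337) = −1, so 5 is the smallest positive non-residue mod 337.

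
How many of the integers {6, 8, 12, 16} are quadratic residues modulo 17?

2

(6/17) = -1 → non-residue.
(8/17) = +1 → QR.
(12/17) = -1 → non-residue.
(16/17) = +1 → QR.
Total quadratic residues among the 4: 2.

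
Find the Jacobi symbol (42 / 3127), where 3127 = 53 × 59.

Pull out 2: since 3127 ≡ 7 (mod 8), (2/3127) = +1.
Reciprocity: 21 ≡ 1 and 3127 ≡ 3 (mod 4), so (21/3127) = +(3127/21).
Reduce top mod 21: now compute (19/21).
Reciprocity: 19 ≡ 3 and 21 ≡ 1 (mod 4), so (19/21) = +(21/19).
Reduce top mod 19: now compute (2/19).
Pull out 2: since 19 ≡ 3 (mod 8), (2/19) = -1.
Reached (1/19) = 1. Collecting the sign flips along the way, the symbol is -1.

-1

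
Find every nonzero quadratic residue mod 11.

1,3,4,5,9

Square k = 1,…,5 (k and 11−k give the same square):
1²=1, 2²=4, 3²=9, 4²≡5, 5²≡3 (mod 11).
So the quadratic residues mod 11 are {1, 3, 4, 5, 9}.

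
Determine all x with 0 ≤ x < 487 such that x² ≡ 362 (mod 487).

Since 487 ≡ 3 (mod 4), a square root of 362 is 362^((487+1)/4) = 362^122 mod 487.
Repeated squaring: 362^2≡41, 362^4≡220, 362^8≡187, 362^16≡392, 362^32≡259, 362^64≡362 (mod 487).
362^122 = 362^(64+32+16+8+2) ≡ 259 (mod 487).
Check: 259² = 67081 ≡ 362 (mod 487). The two roots are 228 and 259.

228, 259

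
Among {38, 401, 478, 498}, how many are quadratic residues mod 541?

(38/541) = -1 → non-residue.
(401/541) = +1 → QR.
(478/541) = +1 → QR.
(498/541) = +1 → QR.
Total quadratic residues among the 4: 3.

3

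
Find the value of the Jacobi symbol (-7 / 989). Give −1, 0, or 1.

1

First reduce: -7 ≡ 982 (mod 989).
Pull out 2: since 989 ≡ 5 (mod 8), (2/989) = -1.
Reciprocity: 491 ≡ 3 and 989 ≡ 1 (mod 4), so (491/989) = +(989/491).
Reduce top mod 491: now compute (7/491).
Reciprocity: 7 ≡ 3 and 491 ≡ 3 (mod 4), so (7/491) = −(491/7).
Reduce top mod 7: now compute (1/7).
Reached (1/7) = 1. Collecting the sign flips along the way, the symbol is +1.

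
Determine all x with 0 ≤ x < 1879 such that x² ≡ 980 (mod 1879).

Since 1879 ≡ 3 (mod 4), a square root of 980 is 980^((1879+1)/4) = 980^470 mod 1879.
Repeated squaring: 980^2≡231, 980^4≡749, 980^8≡1059, 980^16≡1597, 980^32≡606, 980^64≡831, 980^128≡968, 980^256≡1282 (mod 1879).
980^470 = 980^(256+128+64+16+4+2) ≡ 556 (mod 1879).
Check: 556² = 309136 ≡ 980 (mod 1879). The two roots are 556 and 1323.

556, 1323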